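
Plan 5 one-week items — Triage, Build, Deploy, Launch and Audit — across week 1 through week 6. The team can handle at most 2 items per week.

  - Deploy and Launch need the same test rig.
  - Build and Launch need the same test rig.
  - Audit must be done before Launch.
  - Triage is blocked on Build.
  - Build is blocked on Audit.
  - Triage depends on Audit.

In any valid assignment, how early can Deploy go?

Deploy at week 1 is achievable: Launch=week 3; Build=week 2; Deploy=week 1; Triage=week 3; Audit=week 1.

week 1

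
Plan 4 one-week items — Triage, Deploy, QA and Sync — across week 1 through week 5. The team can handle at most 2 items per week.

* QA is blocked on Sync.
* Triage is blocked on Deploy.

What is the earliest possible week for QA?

week 2

Precedence pushes QA to at least week 2.
QA at week 2 is achievable: Deploy -> week 1, Triage -> week 2, Sync -> week 1, QA -> week 2.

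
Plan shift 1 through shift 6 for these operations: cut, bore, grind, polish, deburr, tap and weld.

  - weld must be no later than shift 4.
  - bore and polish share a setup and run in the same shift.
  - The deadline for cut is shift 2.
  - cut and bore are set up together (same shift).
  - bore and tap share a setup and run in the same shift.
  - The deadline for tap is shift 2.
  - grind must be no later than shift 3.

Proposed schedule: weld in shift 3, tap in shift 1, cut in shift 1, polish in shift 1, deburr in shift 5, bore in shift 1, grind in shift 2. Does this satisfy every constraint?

grind must be no later than shift 3 — holds.
bore and polish share a setup and run in the same shift — holds.
weld must be no later than shift 4 — holds.
The deadline for tap is shift 2 — holds.
The deadline for cut is shift 2 — holds.
cut and bore are set up together (same shift) — holds.
bore and tap share a setup and run in the same shift — holds.

Yes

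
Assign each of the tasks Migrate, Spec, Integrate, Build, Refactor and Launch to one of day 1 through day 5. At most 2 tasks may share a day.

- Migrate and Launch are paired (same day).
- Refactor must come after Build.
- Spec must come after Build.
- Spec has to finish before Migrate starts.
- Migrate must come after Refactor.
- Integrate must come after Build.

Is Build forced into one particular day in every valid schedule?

Build can be day 1 (e.g. Integrate -> day 4; Refactor -> day 2; Spec -> day 2; Launch -> day 3; Migrate -> day 3; Build -> day 1) or day 2 (e.g. Integrate -> day 5; Launch -> day 4; Refactor -> day 3; Spec -> day 3; Build -> day 2; Migrate -> day 4).

No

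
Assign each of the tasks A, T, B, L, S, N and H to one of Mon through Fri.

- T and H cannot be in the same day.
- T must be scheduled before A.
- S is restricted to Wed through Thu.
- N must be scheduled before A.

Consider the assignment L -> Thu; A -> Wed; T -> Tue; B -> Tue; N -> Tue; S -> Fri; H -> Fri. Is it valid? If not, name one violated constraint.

T and H cannot be in the same day — holds.
S is restricted to Wed through Thu — violated.
N must be scheduled before A — holds.
T must be scheduled before A — holds.

No — it violates: S is restricted to Wed through Thu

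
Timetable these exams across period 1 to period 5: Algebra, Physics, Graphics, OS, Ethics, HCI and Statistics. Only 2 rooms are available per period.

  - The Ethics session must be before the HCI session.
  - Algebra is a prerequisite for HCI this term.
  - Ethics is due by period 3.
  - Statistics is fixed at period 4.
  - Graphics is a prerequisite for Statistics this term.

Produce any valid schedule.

Statistics=period 4; Graphics=period 2; HCI=period 2; Ethics=period 1; Physics=period 3; OS=period 3; Algebra=period 1

Checking: Graphics(period 2) before Statistics(period 4); Ethics(period 1) before HCI(period 2); Algebra(period 1) before HCI(period 2); Ethics=period 1 in [period 1,period 3]; Statistics=period 4 in [period 4,period 4]; max 2 per period (cap 2).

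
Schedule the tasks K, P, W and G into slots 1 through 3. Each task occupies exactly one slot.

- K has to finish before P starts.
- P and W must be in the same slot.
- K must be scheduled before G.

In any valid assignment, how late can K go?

2

Downstream work caps K at 2.
K at 2 is achievable: W=3; P=3; K=2; G=3.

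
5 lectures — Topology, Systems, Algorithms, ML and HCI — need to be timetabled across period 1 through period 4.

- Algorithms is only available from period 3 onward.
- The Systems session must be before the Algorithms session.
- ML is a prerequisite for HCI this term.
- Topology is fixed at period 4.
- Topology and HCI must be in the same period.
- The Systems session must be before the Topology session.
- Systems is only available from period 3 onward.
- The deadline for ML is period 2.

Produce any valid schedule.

ML in period 1; Systems in period 3; HCI in period 4; Algorithms in period 4; Topology in period 4

Checking: Systems(period 3) before Topology(period 4); ML(period 1) before HCI(period 4); Systems(period 3) before Algorithms(period 4); Topology = HCI = period 4; Systems=period 3 in [period 3,period 4]; Algorithms=period 4 in [period 3,period 4]; Topology=period 4 in [period 4,period 4]; ML=period 1 in [period 1,period 2].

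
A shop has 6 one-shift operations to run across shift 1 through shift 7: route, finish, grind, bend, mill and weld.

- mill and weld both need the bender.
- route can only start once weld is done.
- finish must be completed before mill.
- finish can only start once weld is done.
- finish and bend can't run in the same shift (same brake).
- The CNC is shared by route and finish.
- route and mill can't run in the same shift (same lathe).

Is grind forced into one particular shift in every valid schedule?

No

grind can be shift 1 (e.g. bend=shift 1, finish=shift 2, grind=shift 1, mill=shift 4, weld=shift 1, route=shift 3) or shift 2 (e.g. grind=shift 2, weld=shift 1, finish=shift 2, mill=shift 4, bend=shift 1, route=shift 3).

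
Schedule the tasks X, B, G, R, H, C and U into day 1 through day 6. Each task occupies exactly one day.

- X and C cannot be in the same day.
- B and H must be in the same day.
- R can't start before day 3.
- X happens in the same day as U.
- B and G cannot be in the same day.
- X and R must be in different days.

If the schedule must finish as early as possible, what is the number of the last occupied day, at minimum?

R can't be placed before day 3, so the schedule must run through at least day 3.
3 works (last occupied day: day 3): for example B -> day 1; U -> day 1; R -> day 3; G -> day 2; H -> day 1; C -> day 2; X -> day 1.

day 3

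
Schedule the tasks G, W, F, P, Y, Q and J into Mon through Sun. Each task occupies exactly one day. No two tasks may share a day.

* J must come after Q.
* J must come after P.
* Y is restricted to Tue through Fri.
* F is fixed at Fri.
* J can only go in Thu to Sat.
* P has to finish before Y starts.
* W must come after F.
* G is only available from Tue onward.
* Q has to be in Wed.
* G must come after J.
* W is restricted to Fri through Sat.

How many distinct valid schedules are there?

1

Enumerating: P=Mon, F=Fri, Y=Tue, G=Sun, Q=Wed, W=Sat, J=Thu.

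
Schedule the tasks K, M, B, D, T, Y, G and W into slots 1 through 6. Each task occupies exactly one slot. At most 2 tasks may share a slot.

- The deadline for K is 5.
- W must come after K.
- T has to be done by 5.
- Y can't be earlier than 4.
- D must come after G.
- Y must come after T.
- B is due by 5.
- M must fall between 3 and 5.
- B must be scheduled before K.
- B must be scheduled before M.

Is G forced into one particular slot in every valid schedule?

G can be 1 (e.g. D in 3, K in 2, M in 3, W in 4, T in 2, G in 1, B in 1, Y in 4) or 2 (e.g. G=2; K=2; T=1; Y=4; B=1; D=3; W=4; M=3).

No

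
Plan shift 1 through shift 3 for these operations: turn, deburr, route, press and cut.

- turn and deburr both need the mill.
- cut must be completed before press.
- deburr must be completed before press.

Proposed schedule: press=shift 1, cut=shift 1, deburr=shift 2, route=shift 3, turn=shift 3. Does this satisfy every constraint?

turn and deburr both need the mill — holds.
cut must be completed before press — violated.
deburr must be completed before press — violated.

Invalid. deburr must be completed before press.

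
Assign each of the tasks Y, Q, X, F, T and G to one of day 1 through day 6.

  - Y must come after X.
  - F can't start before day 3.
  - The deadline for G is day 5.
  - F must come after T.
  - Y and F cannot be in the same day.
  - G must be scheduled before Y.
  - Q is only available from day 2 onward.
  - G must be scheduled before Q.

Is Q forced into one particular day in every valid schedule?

No

Q can be day 2 (e.g. X in day 1; F in day 3; G in day 1; Y in day 2; T in day 1; Q in day 2) or day 3 (e.g. Y=day 2; X=day 1; Q=day 3; F=day 3; G=day 1; T=day 1).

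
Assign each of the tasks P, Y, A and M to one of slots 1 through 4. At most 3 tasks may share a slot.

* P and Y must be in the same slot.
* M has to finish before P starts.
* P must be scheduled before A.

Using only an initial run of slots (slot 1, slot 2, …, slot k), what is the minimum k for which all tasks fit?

3 slots

The precedence chain requires at least 3 distinct slots.
With at most 3 per slot and 4 tasks, at least 2 slots are needed.
3 works (last occupied slot: 3): for example Y in 2, A in 3, P in 2, M in 1.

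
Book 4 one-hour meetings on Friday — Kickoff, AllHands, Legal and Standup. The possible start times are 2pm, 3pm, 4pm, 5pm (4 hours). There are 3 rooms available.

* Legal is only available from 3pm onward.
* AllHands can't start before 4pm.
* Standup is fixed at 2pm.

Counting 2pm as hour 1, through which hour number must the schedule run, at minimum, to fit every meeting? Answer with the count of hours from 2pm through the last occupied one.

3 hours

With at most 3 per hour and 4 meetings, at least 2 hours are needed.
AllHands can't be placed before 4pm — that is hour 3 counting from 2pm — so the schedule must run through at least 3 hours.
3 works (last occupied hour: 4pm): for example Standup=2pm, Kickoff=2pm, AllHands=4pm, Legal=3pm.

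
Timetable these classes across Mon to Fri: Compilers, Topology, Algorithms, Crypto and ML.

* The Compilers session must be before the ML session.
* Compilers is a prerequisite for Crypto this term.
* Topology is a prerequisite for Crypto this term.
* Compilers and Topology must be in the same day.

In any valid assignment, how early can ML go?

Precedence pushes ML to at least Tue.
ML at Tue is achievable: Topology -> Mon, Algorithms -> Mon, Crypto -> Tue, ML -> Tue, Compilers -> Mon.

Tue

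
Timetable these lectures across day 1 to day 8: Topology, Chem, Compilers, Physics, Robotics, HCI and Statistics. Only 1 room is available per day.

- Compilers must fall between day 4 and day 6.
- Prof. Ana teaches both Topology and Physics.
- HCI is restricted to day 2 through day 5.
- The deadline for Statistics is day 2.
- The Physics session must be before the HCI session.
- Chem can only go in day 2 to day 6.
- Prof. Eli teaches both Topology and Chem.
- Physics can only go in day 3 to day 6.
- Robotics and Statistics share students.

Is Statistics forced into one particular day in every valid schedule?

Statistics can be day 1 (e.g. Physics in day 3, Topology in day 6, HCI in day 5, Compilers in day 4, Statistics in day 1, Chem in day 2, Robotics in day 7) or day 2 (e.g. Chem in day 6, Compilers in day 4, Topology in day 1, Statistics in day 2, Robotics in day 7, HCI in day 5, Physics in day 3).

No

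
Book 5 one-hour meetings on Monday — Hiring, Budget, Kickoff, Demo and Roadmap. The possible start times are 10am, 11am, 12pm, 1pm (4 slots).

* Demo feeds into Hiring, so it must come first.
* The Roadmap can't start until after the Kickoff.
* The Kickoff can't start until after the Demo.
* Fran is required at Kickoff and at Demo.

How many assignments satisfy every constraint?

44

Splitting on Hiring: it can be 11am (12), 12pm (16), 1pm (16). Listing each branch's schedules as (Budget, Kickoff, Demo, Roadmap):
Hiring=11am: (10am,11am,10am,12pm) (10am,11am,10am,1pm) (10am,12pm,10am,1pm) (11am,11am,10am,12pm) (11am,11am,10am,1pm) (11am,12pm,10am,1pm) (12pm,11am,10am,12pm) (12pm,11am,10am,1pm) (12pm,12pm,10am,1pm) (1pm,11am,10am,12pm) (1pm,11am,10am,1pm) (1pm,12pm,10am,1pm) — 12.
Hiring=12pm: (10am,11am,10am,12pm) (10am,11am,10am,1pm) (10am,12pm,10am,1pm) (10am,12pm,11am,1pm) (11am,11am,10am,12pm) (11am,11am,10am,1pm) (11am,12pm,10am,1pm) (11am,12pm,11am,1pm) (12pm,11am,10am,12pm) (12pm,11am,10am,1pm) (12pm,12pm,10am,1pm) (12pm,12pm,11am,1pm) (1pm,11am,10am,12pm) (1pm,11am,10am,1pm) (1pm,12pm,10am,1pm) (1pm,12pm,11am,1pm) — 16.
Hiring=1pm: (10am,11am,10am,12pm) (10am,11am,10am,1pm) (10am,12pm,10am,1pm) (10am,12pm,11am,1pm) (11am,11am,10am,12pm) (11am,11am,10am,1pm) (11am,12pm,10am,1pm) (11am,12pm,11am,1pm) (12pm,11am,10am,12pm) (12pm,11am,10am,1pm) (12pm,12pm,10am,1pm) (12pm,12pm,11am,1pm) (1pm,11am,10am,12pm) (1pm,11am,10am,1pm) (1pm,12pm,10am,1pm) (1pm,12pm,11am,1pm) — 16.
Summing: 12 + 16 + 16 = 44.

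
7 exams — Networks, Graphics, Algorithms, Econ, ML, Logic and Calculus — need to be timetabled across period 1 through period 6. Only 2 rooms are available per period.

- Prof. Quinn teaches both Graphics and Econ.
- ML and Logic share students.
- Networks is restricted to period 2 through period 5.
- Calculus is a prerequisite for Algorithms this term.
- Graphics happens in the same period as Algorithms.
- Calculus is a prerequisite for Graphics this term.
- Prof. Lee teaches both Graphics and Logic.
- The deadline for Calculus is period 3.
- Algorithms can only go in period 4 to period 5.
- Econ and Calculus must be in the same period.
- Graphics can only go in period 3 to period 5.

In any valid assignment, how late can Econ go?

period 3

Econ must be in the same period as Calculus, which can't be after period 3, so Econ is at most period 3.
Econ at period 3 is achievable: Logic=period 2; Networks=period 2; Econ=period 3; ML=period 1; Graphics=period 4; Calculus=period 3; Algorithms=period 4.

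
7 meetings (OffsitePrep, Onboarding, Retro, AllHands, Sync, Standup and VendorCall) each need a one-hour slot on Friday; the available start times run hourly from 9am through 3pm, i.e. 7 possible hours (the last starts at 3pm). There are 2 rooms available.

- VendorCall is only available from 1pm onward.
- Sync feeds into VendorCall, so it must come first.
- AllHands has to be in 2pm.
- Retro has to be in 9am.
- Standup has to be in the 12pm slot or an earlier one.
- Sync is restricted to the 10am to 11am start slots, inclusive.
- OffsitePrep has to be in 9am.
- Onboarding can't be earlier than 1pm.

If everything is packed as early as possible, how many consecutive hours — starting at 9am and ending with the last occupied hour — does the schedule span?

6

The precedence chain requires at least 2 distinct hours.
With at most 2 per hour and 7 meetings, at least 4 hours are needed.
AllHands can't be placed before 2pm — that is hour 6 counting from 9am — so the schedule must run through at least 6 hours.
6 works (last occupied hour: 2pm): for example Retro -> 9am, VendorCall -> 1pm, AllHands -> 2pm, OffsitePrep -> 9am, Sync -> 10am, Standup -> 10am, Onboarding -> 1pm.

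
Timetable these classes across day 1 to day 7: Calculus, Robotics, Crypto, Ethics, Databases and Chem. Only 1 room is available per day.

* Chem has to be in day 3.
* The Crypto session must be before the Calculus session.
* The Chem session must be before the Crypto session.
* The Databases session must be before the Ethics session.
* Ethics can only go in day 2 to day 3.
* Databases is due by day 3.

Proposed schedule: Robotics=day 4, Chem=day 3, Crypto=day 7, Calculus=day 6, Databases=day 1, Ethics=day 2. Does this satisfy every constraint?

Invalid. The Crypto session must be before the Calculus session.

The Databases session must be before the Ethics session — holds.
The Chem session must be before the Crypto session — holds.
The Crypto session must be before the Calculus session — violated.
Chem has to be in day 3 — holds.
Only 1 room is available per day — holds.
Ethics can only go in day 2 to day 3 — holds.
Databases is due by day 3 — holds.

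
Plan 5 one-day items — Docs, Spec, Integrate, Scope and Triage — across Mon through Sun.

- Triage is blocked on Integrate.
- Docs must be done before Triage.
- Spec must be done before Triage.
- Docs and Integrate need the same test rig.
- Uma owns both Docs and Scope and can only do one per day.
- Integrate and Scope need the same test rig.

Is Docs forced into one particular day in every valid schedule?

Docs can be Mon (e.g. Spec -> Mon; Scope -> Wed; Integrate -> Tue; Docs -> Mon; Triage -> Wed) or Tue (e.g. Spec=Mon, Triage=Wed, Scope=Wed, Integrate=Mon, Docs=Tue).

No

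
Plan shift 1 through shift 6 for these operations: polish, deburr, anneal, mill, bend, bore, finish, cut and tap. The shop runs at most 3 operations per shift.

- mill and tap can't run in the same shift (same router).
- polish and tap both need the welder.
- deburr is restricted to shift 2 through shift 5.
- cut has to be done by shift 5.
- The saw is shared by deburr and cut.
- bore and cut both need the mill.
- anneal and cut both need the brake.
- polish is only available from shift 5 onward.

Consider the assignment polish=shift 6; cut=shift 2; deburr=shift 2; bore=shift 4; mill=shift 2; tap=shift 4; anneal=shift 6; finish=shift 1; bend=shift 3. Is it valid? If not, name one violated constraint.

No. The saw is shared by deburr and cut is not satisfied.

mill and tap can't run in the same shift (same router) — holds.
bore and cut both need the mill — holds.
The saw is shared by deburr and cut — violated.
The shop runs at most 3 operations per shift — holds.
anneal and cut both need the brake — holds.
deburr is restricted to shift 2 through shift 5 — holds.
polish is only available from shift 5 onward — holds.
cut has to be done by shift 5 — holds.
polish and tap both need the welder — holds.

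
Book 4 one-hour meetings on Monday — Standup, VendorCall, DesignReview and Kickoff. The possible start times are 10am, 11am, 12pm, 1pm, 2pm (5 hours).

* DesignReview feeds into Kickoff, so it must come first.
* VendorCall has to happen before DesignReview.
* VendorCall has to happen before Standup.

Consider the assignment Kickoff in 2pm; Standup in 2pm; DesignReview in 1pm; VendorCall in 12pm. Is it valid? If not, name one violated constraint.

Yes, all constraints hold

VendorCall has to happen before Standup — holds.
VendorCall has to happen before DesignReview — holds.
DesignReview feeds into Kickoff, so it must come first — holds.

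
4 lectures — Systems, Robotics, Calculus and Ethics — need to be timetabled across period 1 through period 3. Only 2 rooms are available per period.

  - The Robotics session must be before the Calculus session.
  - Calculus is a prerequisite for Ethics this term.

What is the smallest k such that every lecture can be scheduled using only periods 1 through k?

The precedence chain requires at least 3 distinct periods.
With at most 2 per period and 4 lectures, at least 2 periods are needed.
3 works (last occupied period: period 3): for example Ethics -> period 3; Calculus -> period 2; Robotics -> period 1; Systems -> period 1.

3 periods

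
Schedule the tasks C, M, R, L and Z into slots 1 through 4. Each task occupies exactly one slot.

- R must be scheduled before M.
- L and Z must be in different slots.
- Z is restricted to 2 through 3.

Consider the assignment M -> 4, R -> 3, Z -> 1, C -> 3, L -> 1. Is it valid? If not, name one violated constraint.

No. L and Z must be in different slots is not satisfied.

R must be scheduled before M — holds.
L and Z must be in different slots — violated.
Z is restricted to 2 through 3 — violated.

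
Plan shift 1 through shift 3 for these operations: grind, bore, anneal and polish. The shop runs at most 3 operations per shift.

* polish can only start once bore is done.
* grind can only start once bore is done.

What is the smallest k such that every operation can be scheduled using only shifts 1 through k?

2

The precedence chain requires at least 2 distinct shifts.
With at most 3 per shift and 4 operations, at least 2 shifts are needed.
2 works (last occupied shift: shift 2): for example anneal in shift 1; grind in shift 2; polish in shift 2; bore in shift 1.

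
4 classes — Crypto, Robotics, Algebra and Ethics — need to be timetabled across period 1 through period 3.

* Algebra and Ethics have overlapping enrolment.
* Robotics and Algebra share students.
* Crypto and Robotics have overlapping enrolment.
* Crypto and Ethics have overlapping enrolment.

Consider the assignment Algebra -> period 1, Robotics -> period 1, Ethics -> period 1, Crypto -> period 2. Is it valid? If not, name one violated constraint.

No. Robotics and Algebra share students is not satisfied.

Crypto and Robotics have overlapping enrolment — holds.
Robotics and Algebra share students — violated.
Crypto and Ethics have overlapping enrolment — holds.
Algebra and Ethics have overlapping enrolment — violated.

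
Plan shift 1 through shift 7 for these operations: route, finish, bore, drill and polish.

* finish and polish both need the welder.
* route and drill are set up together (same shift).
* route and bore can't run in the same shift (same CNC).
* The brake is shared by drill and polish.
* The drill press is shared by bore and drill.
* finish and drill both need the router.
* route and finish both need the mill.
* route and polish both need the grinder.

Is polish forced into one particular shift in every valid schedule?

No

polish can be shift 1 (e.g. polish in shift 1, finish in shift 3, route in shift 2, bore in shift 1, drill in shift 2) or shift 2 (e.g. finish -> shift 3, route -> shift 1, drill -> shift 1, bore -> shift 2, polish -> shift 2).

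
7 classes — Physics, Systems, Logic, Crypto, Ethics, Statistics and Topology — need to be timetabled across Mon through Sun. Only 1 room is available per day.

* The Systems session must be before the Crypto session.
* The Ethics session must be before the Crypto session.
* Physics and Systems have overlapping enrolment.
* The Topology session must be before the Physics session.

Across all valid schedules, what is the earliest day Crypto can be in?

Precedence pushes Crypto to at least Tue.
Crypto at Wed is achievable: Logic in Sat; Crypto in Wed; Systems in Mon; Topology in Thu; Ethics in Tue; Physics in Fri; Statistics in Sun.
Nothing earlier works — the conflict and capacity constraints rule out every day before Wed.

Wed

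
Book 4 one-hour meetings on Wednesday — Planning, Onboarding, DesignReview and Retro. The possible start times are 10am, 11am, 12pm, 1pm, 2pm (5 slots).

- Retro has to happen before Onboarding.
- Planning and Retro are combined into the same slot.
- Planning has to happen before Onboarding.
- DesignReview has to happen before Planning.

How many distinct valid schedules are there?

Splitting on Planning: it can be 11am (3), 12pm (4), 1pm (3). Listing each branch's schedules as (Onboarding, DesignReview, Retro):
Planning=11am: (12pm,10am,11am) (1pm,10am,11am) (2pm,10am,11am) — 3.
Planning=12pm: (1pm,10am,12pm) (1pm,11am,12pm) (2pm,10am,12pm) (2pm,11am,12pm) — 4.
Planning=1pm: (2pm,10am,1pm) (2pm,11am,1pm) (2pm,12pm,1pm) — 3.
Summing: 3 + 4 + 3 = 10.

10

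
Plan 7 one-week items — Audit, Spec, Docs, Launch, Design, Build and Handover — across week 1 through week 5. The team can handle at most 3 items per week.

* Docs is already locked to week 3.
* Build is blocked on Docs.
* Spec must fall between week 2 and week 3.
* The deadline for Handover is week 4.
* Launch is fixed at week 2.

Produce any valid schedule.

Handover in week 1; Build in week 4; Design in week 1; Docs in week 3; Launch in week 2; Spec in week 2; Audit in week 1

Checking: Docs(week 3) before Build(week 4); Launch=week 2 in [week 2,week 2]; Spec=week 2 in [week 2,week 3]; Docs=week 3 in [week 3,week 3]; Handover=week 1 in [week 1,week 4]; max 3 per week (cap 3).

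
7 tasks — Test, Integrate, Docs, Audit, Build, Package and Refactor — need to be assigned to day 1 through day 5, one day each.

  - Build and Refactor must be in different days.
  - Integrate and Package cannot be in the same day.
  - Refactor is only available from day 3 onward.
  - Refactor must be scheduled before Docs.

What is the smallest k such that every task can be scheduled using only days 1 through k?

4

The precedence chain requires at least 2 distinct days.
Propagating the time windows through the other constraints, Docs can't land before day 4, so the schedule must run through at least day 4.
4 works (last occupied day: day 4): for example Audit=day 1, Refactor=day 3, Test=day 1, Integrate=day 1, Docs=day 4, Build=day 1, Package=day 2.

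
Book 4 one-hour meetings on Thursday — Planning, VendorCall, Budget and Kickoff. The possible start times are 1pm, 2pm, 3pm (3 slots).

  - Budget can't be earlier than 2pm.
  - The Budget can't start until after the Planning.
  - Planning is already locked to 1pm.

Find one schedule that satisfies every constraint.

Budget -> 2pm; VendorCall -> 1pm; Kickoff -> 1pm; Planning -> 1pm

Checking: Planning(1pm) before Budget(2pm); Budget=2pm in [2pm,3pm]; Planning=1pm in [1pm,1pm].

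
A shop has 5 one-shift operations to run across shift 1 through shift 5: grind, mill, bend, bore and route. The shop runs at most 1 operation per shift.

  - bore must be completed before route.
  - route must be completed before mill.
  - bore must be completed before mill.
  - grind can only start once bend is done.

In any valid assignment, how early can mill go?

shift 3

Precedence pushes mill to at least shift 3.
mill at shift 3 is achievable: route -> shift 2, mill -> shift 3, bend -> shift 4, bore -> shift 1, grind -> shift 5.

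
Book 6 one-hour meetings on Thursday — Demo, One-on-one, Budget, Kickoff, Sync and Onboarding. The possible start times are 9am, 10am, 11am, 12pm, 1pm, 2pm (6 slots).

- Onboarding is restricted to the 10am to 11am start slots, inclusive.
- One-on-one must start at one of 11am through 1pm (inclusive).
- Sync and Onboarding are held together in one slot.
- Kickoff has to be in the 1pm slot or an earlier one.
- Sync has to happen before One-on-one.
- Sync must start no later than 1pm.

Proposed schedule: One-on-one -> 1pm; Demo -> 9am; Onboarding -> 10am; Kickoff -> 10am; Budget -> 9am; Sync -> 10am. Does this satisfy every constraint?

Yes

Onboarding is restricted to the 10am to 11am start slots, inclusive — holds.
One-on-one must start at one of 11am through 1pm (inclusive) — holds.
Sync must start no later than 1pm — holds.
Kickoff has to be in the 1pm slot or an earlier one — holds.
Sync and Onboarding are held together in one slot — holds.
Sync has to happen before One-on-one — holds.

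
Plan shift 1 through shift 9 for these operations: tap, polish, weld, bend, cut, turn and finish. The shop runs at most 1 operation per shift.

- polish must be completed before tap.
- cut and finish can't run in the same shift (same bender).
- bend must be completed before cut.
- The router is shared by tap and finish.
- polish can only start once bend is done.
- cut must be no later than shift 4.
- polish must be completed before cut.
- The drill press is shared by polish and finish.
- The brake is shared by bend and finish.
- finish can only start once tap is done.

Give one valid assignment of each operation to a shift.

bend in shift 1, polish in shift 2, finish in shift 5, turn in shift 7, tap in shift 4, cut in shift 3, weld in shift 6

Checking: polish(shift 2) before tap(shift 4); bend(shift 1) before polish(shift 2); bend(shift 1) before cut(shift 3); polish(shift 2) before cut(shift 3); tap(shift 4) before finish(shift 5); cut(shift 3) != finish(shift 5); tap(shift 4) != finish(shift 5); polish(shift 2) != finish(shift 5); bend(shift 1) != finish(shift 5); cut=shift 3 in [shift 1,shift 4]; max 1 per shift (cap 1).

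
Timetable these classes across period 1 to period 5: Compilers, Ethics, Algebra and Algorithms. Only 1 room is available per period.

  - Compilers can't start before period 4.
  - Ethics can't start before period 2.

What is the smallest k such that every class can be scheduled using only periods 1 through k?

With at most 1 per period and 4 classes, at least 4 periods are needed.
Compilers can't be placed before period 4, so the schedule must run through at least period 4.
4 works (last occupied period: period 4): for example Algebra=period 1; Algorithms=period 3; Compilers=period 4; Ethics=period 2.

4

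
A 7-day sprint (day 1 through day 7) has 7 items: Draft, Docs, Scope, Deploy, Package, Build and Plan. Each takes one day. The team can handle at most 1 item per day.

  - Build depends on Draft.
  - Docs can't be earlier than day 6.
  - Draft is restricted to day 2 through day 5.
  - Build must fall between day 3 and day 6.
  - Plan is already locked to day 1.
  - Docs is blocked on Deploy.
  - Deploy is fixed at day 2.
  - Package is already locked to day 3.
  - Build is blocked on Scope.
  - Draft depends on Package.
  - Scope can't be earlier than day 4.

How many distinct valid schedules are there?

2

Enumerating: Deploy in day 2; Docs in day 7; Package in day 3; Draft in day 4; Plan in day 1; Build in day 6; Scope in day 5 | Package=day 3; Plan=day 1; Build=day 6; Scope=day 4; Docs=day 7; Draft=day 5; Deploy=day 2.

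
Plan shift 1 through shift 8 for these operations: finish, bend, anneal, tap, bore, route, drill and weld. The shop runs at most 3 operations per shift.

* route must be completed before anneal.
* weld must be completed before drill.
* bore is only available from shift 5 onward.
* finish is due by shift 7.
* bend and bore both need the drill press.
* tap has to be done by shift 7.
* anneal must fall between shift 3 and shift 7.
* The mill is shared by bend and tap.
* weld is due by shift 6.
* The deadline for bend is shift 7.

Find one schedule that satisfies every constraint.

tap in shift 2; bore in shift 5; drill in shift 2; finish in shift 1; weld in shift 1; anneal in shift 3; route in shift 2; bend in shift 1

Checking: weld(shift 1) before drill(shift 2); route(shift 2) before anneal(shift 3); bend(shift 1) != tap(shift 2); bend(shift 1) != bore(shift 5); anneal=shift 3 in [shift 3,shift 7]; weld=shift 1 in [shift 1,shift 6]; tap=shift 2 in [shift 1,shift 7]; finish=shift 1 in [shift 1,shift 7]; bend=shift 1 in [shift 1,shift 7]; bore=shift 5 in [shift 5,shift 8]; max 3 per shift (cap 3).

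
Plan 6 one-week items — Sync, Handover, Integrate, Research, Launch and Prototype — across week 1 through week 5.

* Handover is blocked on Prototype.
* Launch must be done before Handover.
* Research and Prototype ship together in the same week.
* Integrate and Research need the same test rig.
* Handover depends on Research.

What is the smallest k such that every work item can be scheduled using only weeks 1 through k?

2

The precedence chain requires at least 2 distinct weeks.
2 works (last occupied week: week 2): for example Integrate -> week 2; Launch -> week 1; Research -> week 1; Handover -> week 2; Sync -> week 1; Prototype -> week 1.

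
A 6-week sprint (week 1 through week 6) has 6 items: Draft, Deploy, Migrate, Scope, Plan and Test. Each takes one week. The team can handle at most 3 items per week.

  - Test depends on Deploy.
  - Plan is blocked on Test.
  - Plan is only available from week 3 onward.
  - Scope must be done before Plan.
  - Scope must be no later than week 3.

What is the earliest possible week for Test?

week 2

Precedence pushes Test to at least week 2; downstream work caps Test at week 5.
Test at week 2 is achievable: Test=week 2; Plan=week 3; Scope=week 1; Draft=week 1; Migrate=week 2; Deploy=week 1.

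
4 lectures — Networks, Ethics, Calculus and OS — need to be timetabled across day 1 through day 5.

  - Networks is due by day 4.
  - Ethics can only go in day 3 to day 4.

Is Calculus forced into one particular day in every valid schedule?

Calculus can be day 1 (e.g. Ethics in day 3; Networks in day 1; Calculus in day 1; OS in day 1) or day 2 (e.g. Ethics in day 3; OS in day 1; Calculus in day 2; Networks in day 1).

No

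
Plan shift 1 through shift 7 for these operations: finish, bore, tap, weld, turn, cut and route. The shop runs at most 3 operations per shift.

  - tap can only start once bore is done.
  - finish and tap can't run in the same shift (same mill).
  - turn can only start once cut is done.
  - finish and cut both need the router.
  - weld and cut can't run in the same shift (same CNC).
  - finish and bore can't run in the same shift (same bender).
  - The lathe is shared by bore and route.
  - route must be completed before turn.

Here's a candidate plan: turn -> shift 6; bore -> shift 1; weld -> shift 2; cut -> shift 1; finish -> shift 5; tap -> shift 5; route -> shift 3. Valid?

No — it violates: finish and tap can't run in the same shift (same mill)

The lathe is shared by bore and route — holds.
finish and bore can't run in the same shift (same bender) — holds.
tap can only start once bore is done — holds.
route must be completed before turn — holds.
The shop runs at most 3 operations per shift — holds.
turn can only start once cut is done — holds.
finish and cut both need the router — holds.
weld and cut can't run in the same shift (same CNC) — holds.
finish and tap can't run in the same shift (same mill) — violated.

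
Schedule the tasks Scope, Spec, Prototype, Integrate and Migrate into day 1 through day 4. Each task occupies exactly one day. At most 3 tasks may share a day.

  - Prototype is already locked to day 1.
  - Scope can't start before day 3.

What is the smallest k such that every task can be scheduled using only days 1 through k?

With at most 3 per day and 5 tasks, at least 2 days are needed.
Scope can't be placed before day 3, so the schedule must run through at least day 3.
3 works (last occupied day: day 3): for example Migrate -> day 2, Spec -> day 1, Integrate -> day 1, Prototype -> day 1, Scope -> day 3.

3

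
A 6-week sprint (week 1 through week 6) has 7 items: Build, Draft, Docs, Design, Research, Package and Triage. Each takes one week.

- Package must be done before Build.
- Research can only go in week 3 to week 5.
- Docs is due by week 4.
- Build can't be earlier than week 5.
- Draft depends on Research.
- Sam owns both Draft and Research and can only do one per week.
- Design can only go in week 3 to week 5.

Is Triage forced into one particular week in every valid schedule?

No

Triage can be week 1 (e.g. Research in week 3, Design in week 3, Docs in week 1, Build in week 5, Draft in week 4, Package in week 1, Triage in week 1) or week 2 (e.g. Research -> week 3, Draft -> week 4, Docs -> week 1, Package -> week 1, Design -> week 3, Build -> week 5, Triage -> week 2).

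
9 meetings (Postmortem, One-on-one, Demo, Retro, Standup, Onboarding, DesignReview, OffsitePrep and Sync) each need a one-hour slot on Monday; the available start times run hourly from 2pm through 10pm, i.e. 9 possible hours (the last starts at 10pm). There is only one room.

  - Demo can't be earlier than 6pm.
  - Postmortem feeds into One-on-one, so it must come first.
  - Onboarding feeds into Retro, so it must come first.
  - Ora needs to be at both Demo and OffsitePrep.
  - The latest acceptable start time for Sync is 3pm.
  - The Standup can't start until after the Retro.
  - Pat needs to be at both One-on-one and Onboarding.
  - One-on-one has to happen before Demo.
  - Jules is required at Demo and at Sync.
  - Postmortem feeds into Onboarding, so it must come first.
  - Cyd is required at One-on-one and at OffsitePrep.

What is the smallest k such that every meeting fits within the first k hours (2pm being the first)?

9 hours

The precedence chain requires at least 4 distinct hours.
With at most 1 per hour and 9 meetings, at least 9 hours are needed.
Demo can't be placed before 6pm — that is hour 5 counting from 2pm — so the schedule must run through at least 5 hours.
9 works (last occupied hour: 10pm): for example Demo -> 6pm; Postmortem -> 3pm; OffsitePrep -> 10pm; Onboarding -> 5pm; Retro -> 7pm; One-on-one -> 4pm; DesignReview -> 9pm; Sync -> 2pm; Standup -> 8pm.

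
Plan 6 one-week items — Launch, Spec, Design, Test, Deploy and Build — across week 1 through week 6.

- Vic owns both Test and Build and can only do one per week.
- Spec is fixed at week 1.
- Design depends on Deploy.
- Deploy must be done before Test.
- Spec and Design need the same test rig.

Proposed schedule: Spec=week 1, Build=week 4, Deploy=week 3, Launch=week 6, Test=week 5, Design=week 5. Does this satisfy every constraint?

Yes

Deploy must be done before Test — holds.
Spec and Design need the same test rig — holds.
Vic owns both Test and Build and can only do one per week — holds.
Design depends on Deploy — holds.
Spec is fixed at week 1 — holds.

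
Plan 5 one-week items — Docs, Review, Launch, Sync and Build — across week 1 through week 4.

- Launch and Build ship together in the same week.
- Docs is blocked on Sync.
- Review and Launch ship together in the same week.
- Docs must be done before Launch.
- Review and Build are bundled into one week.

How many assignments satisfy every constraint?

Enumerating: Docs -> week 2; Review -> week 3; Sync -> week 1; Launch -> week 3; Build -> week 3 | Sync in week 1; Build in week 4; Launch in week 4; Docs in week 2; Review in week 4 | Launch=week 4, Build=week 4, Docs=week 3, Review=week 4, Sync=week 1 | Docs in week 3; Review in week 4; Sync in week 2; Build in week 4; Launch in week 4.

4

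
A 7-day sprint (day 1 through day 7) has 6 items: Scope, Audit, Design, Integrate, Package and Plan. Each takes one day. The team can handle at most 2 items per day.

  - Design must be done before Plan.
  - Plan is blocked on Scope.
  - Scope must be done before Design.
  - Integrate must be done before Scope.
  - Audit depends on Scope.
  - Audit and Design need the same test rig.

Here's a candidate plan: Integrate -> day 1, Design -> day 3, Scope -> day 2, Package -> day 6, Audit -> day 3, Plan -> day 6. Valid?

Integrate must be done before Scope — holds.
Audit depends on Scope — holds.
Audit and Design need the same test rig — violated.
Design must be done before Plan — holds.
Scope must be done before Design — holds.
Plan is blocked on Scope — holds.
The team can handle at most 2 items per day — holds.

No — it violates: Audit and Design need the same test rig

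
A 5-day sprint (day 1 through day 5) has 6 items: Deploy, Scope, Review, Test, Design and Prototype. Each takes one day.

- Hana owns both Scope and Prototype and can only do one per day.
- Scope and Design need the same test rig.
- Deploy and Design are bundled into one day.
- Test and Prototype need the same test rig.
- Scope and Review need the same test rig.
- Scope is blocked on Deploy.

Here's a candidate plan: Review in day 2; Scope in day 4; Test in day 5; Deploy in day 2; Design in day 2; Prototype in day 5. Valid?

No. Test and Prototype need the same test rig is not satisfied.

Test and Prototype need the same test rig — violated.
Scope and Design need the same test rig — holds.
Scope and Review need the same test rig — holds.
Deploy and Design are bundled into one day — holds.
Hana owns both Scope and Prototype and can only do one per day — holds.
Scope is blocked on Deploy — holds.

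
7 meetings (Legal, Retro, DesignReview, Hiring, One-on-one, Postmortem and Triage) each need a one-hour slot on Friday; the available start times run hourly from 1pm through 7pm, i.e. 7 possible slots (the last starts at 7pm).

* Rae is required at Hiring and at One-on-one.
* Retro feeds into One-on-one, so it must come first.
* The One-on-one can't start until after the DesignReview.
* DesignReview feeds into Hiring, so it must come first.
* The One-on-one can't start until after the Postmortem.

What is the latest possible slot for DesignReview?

5pm

Downstream work caps DesignReview at 6pm.
DesignReview at 5pm is achievable: Postmortem in 1pm; DesignReview in 5pm; Legal in 1pm; Triage in 1pm; Retro in 1pm; Hiring in 7pm; One-on-one in 6pm.
Nothing later works — the conflict constraints rule out every slot after 5pm.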